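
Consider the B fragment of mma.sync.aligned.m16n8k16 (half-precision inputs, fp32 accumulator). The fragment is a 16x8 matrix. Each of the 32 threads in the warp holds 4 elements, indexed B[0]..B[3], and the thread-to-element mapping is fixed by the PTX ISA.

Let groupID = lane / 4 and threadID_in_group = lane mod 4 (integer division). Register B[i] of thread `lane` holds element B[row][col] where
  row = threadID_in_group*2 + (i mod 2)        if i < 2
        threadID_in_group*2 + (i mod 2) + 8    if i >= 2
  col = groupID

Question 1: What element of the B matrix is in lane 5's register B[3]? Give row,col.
11,1

lane 5: g=1 (5/4), t=1 (5%4)
i=3: r=1*2+1+8=11, c=g=1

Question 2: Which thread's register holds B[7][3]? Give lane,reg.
c: 3->gid=3  r: 7->r8=0,tid=3,i&1=1
L=3*4+3=15  i=0*2+1=1

15,1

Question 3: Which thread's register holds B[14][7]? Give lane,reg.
31,2

c=7→G=7  r=14→rhi=1,T=3,p=0
L=7*4+3=31  i=1*2+0=2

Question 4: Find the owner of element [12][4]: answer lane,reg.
18,2

c:4=>grp=4  r:12=>rB=1,tig=2,lo=0
L=4*4+2=18  i=1*2+0=2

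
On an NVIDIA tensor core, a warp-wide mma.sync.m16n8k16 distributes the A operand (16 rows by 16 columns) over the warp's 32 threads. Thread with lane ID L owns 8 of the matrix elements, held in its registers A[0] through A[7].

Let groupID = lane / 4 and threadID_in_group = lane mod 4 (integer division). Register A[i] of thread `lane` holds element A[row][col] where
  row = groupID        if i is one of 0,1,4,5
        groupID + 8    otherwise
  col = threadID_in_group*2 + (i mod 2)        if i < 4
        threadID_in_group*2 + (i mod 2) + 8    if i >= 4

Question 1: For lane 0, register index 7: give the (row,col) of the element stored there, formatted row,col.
0: g=0,t=0
[7] (0+8,0*2+1+8) = (8,9)

8,9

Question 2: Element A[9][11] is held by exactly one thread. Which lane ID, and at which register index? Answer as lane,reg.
r=9->g=1,rb=1  c=11->cb=1,t=1,b0=1
L=1*4+1=5  i=1*4+1*2+1=7

5,7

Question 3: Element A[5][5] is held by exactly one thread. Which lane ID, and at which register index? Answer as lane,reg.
22,1

r=5->g=5,rb=0  c=5->cb=0,t=2,b0=1
L=5*4+2=22  i=0*4+0*2+1=1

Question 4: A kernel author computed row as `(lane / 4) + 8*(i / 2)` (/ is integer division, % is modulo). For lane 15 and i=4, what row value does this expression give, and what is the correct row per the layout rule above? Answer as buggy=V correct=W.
`(lane / 4) + 8*(i / 2)`[15,4]⇒19
lane 15⇒15/4=3, 15 mod 4=3
i=4  r:3+0⇒3  c:2·3+0+8⇒14
row: 19 vs 3

buggy=19 correct=3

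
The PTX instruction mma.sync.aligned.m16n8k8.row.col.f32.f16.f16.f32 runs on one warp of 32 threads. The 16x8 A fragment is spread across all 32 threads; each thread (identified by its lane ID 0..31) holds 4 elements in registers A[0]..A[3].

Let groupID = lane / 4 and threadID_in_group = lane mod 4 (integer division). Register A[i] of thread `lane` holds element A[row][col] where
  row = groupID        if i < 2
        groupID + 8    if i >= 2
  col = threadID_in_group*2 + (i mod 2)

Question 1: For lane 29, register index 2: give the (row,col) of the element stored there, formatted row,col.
lane 29: G=7 (29/4), T=1 (29%4)
i=2: r=7+8=15, c=1*2+0=2

15,2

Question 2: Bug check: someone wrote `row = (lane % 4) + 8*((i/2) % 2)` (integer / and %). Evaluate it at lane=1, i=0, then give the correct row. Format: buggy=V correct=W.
buggy=1 correct=0

`(lane % 4) + 8*((i/2) % 2)`[1,0]->1
L=1->g=1>>2=0, t=1&3=1
[0]->row 0+0=0  col 1·2+0=2
row: 1 vs 0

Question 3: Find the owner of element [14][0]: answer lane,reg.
24,2

r:14=>grp=6,rB=1  c:0=>tig=0,lo=0
L=6*4+0=24  i=1*2+0=2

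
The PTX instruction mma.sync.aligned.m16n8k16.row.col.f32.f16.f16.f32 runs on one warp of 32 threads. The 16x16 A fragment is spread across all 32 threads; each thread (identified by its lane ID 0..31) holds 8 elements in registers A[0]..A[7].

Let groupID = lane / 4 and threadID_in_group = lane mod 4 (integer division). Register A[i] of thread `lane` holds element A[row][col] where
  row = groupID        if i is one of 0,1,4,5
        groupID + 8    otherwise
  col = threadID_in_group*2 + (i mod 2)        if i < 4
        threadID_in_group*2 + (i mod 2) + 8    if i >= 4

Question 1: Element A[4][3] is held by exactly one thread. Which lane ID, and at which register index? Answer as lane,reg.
17,1

r=4→G=4,rhi=0  c=3→chi=0,T=1,p=1
L=4*4+1=17  i=0*4+0*2+1=1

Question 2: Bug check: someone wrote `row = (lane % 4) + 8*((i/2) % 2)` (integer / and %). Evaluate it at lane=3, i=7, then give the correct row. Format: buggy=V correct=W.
`(lane % 4) + 8*((i/2) % 2)`[3,7]->11
L=3->g=3>>2=0, t=3&3=3
[7]->row 0+8=8  col 3·2+1+8=15
row: 11 vs 8

buggy=11 correct=8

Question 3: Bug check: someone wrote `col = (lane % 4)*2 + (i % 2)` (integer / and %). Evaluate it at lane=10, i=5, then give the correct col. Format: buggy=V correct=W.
`(lane % 4)*2 + (i % 2)`[10,5]->5
10: g=2,t=2
[5] (2+0,2*2+1+8) = (2,13)
col: 5 vs 13

buggy=5 correct=13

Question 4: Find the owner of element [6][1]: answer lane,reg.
r: 6->gid=6,r8=0  c: 1->c8=0,tid=0,i&1=1
L=6*4+0=24  i=0*4+0*2+1=1

24,1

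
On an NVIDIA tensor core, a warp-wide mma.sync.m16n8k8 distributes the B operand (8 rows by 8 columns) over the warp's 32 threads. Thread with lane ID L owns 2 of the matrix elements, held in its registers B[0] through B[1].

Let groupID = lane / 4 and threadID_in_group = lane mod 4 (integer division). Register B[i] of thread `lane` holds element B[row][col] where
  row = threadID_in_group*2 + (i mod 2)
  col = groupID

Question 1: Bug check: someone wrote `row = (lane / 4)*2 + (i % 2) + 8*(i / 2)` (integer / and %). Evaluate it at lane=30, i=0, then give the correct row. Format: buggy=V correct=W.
buggy=14 correct=4

`(lane / 4)*2 + (i % 2) + 8*(i / 2)`[30,0]→14
lane 30→30/4=7, 30 mod 4=2
i=0  r:2·2+0→4  c:7
row: 14 vs 4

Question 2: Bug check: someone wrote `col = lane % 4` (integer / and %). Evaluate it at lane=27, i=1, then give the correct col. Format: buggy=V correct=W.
buggy=3 correct=6

`lane % 4`[27,1]=>3
lane 27=>27/4=6, 27 mod 4=3
i=1  r:2·3+1=>7  c:6
col: 3 vs 6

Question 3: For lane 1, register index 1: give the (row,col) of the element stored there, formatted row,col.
lane 1->1/4=0, 1 mod 4=1
i=1  r:2·1+1->3  c:0

3,0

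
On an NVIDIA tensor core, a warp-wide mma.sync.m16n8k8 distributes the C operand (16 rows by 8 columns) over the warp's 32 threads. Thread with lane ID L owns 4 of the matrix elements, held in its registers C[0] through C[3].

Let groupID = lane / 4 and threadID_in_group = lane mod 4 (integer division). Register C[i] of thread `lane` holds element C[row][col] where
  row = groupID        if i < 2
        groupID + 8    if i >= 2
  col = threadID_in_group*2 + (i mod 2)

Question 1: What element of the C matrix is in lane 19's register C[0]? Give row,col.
lane 19: G=4 (19/4), T=3 (19%4)
i=0: r=4+0=4, c=3*2+0=6

4,6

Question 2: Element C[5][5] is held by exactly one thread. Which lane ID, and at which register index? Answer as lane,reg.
22,1

r: 5->gid=5,r8=0  c: 5->tid=2,i&1=1
L=5*4+2=22  i=0*2+1=1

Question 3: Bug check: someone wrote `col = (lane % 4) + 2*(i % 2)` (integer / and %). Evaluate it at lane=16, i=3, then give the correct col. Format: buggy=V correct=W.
`(lane % 4) + 2*(i % 2)`[16,3]⇒2
lane 16: gr=4 (16/4), th=0 (16%4)
i=3: r=4+8=12, c=0*2+1=1
col: 2 vs 1

buggy=2 correct=1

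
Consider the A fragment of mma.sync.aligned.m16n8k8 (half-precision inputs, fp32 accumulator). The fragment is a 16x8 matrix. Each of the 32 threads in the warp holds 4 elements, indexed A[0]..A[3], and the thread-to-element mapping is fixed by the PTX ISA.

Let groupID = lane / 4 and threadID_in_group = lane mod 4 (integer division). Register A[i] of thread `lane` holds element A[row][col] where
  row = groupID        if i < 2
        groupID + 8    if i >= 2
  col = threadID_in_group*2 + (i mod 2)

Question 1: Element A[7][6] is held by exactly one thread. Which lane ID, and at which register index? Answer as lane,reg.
31,0

r: 7->gid=7,r8=0  c: 6->tid=3,i&1=0
L=7*4+3=31  i=0*2+0=0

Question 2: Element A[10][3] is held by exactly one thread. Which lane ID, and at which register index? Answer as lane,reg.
r:10=>grp=2,rB=1  c:3=>tig=1,lo=1
L=2*4+1=9  i=1*2+1=3

9,3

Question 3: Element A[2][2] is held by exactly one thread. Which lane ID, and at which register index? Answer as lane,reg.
r=2->g=2,rb=0  c=2->t=1,b0=0
L=2*4+1=9  i=0*2+0=0

9,0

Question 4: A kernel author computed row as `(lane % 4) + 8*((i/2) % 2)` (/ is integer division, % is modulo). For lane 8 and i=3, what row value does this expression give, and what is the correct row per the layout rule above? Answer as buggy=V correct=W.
buggy=8 correct=10

`(lane % 4) + 8*((i/2) % 2)`[8,3]->8
8: gid=2,tid=0
[3] (2+8,0*2+1) = (10,1)
row: 8 vs 10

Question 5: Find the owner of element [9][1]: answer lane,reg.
r=9⇒gr=1,Rb=1  c=1⇒th=0,odd=1
L=1*4+0=4  i=1*2+1=3

4,3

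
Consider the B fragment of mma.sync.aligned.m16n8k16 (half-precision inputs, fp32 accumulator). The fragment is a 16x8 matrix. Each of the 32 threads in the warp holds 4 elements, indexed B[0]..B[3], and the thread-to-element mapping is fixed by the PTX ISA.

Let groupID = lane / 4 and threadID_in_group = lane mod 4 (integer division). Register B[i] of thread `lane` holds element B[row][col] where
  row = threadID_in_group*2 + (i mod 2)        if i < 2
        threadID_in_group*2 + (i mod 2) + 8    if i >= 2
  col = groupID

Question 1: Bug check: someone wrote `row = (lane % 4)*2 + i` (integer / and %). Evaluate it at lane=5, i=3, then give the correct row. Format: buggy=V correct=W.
buggy=5 correct=11

`(lane % 4)*2 + i`[5,3]->5
5: gid=1,tid=1
[3] (1*2+1+8,1) = (11,1)
row: 5 vs 11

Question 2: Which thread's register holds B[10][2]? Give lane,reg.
9,2

c: 2->gid=2  r: 10->r8=1,tid=1,i&1=0
L=2*4+1=9  i=1*2+0=2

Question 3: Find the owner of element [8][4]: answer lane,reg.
c=4⇒gr=4  r=8⇒Rb=1,th=0,odd=0
L=4*4+0=16  i=1*2+0=2

16,2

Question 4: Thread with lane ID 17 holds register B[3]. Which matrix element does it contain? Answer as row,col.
lane 17: gid=4 (17/4), tid=1 (17%4)
i=3: r=1*2+1+8=11, c=gid=4

11,4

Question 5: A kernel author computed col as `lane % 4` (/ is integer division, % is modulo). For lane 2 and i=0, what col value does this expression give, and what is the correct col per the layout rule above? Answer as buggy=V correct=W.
buggy=2 correct=0

`lane % 4`[2,0]->2
lane 2: g=0 (2/4), t=2 (2%4)
i=0: r=2*2+0+0=4, c=g=0
col: 2 vs 0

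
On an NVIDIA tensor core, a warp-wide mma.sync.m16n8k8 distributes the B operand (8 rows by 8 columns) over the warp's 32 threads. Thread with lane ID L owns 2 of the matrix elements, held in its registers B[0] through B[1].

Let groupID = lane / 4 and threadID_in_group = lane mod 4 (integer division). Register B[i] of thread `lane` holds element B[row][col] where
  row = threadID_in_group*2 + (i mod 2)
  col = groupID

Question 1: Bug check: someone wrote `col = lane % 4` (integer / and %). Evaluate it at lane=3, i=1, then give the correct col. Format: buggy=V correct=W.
`lane % 4`[3,1]->3
lane 3->3/4=0, 3 mod 4=3
i=1  r:2·3+1->7  c:0
col: 3 vs 0

buggy=3 correct=0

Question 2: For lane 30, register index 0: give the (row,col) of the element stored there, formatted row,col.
lane 30: grp=7 (30/4), tig=2 (30%4)
i=0: r=2*2+0=4, c=grp=7

4,7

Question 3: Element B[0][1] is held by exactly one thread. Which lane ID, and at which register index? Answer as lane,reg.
4,0

c=1⇒gr=1  r=0⇒th=0,odd=0
L=1*4+0=4  i=0=0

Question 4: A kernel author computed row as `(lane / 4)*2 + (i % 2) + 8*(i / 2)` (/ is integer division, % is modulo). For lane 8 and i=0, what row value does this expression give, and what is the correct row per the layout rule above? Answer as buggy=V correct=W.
buggy=4 correct=0

`(lane / 4)*2 + (i % 2) + 8*(i / 2)`[8,0]->4
lane 8: gid=2 (8/4), tid=0 (8%4)
i=0: r=0*2+0=0, c=gid=2
row: 4 vs 0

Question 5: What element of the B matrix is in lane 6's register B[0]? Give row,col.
L=6→G=6>>2=1, T=6&3=2
[0]→row 2·2+0=4  col G=1

4,1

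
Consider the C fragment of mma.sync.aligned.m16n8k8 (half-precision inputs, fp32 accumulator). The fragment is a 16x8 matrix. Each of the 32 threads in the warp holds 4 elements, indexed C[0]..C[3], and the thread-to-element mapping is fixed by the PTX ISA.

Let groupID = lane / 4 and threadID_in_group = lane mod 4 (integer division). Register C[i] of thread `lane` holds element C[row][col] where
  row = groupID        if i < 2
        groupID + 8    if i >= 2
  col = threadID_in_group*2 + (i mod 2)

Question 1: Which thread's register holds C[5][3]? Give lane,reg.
r=5→G=5,rhi=0  c=3→T=1,p=1
L=5*4+1=21  i=0*2+1=1

21,1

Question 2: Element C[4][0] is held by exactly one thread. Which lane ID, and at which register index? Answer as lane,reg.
16,0

r:4=>grp=4,rB=0  c:0=>tig=0,lo=0
L=4*4+0=16  i=0*2+0=0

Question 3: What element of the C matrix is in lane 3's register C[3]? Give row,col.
8,7

lane 3=>3/4=0, 3 mod 4=3
i=3  r:0+8=>8  c:2·3+1=>7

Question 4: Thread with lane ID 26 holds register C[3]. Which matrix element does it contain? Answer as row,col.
lane 26: g=6 (26/4), t=2 (26%4)
i=3: r=6+8=14, c=2*2+1=5

14,5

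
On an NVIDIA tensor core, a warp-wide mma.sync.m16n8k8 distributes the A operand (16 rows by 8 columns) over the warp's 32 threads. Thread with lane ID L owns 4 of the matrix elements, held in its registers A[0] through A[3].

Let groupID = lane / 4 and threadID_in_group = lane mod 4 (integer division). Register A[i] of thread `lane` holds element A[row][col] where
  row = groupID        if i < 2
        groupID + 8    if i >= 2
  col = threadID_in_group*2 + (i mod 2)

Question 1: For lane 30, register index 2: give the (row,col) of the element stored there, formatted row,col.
lane 30->30/4=7, 30 mod 4=2
i=2  r:7+8->15  c:2·2+0->4

15,4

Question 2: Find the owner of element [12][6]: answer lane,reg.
19,2

r=12→G=4,rhi=1  c=6→T=3,p=0
L=4*4+3=19  i=1*2+0=2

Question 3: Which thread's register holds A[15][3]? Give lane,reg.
29,3

r=15⇒gr=7,Rb=1  c=3⇒th=1,odd=1
L=7*4+1=29  i=1*2+1=3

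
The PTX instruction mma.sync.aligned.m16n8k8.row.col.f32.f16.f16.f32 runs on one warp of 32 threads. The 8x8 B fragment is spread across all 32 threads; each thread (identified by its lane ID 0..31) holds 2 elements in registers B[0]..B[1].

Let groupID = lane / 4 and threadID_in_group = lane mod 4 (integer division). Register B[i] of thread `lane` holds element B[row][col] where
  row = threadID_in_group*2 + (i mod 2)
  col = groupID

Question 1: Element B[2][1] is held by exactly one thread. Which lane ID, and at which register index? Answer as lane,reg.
c: 1->gid=1  r: 2->tid=1,i&1=0
L=1*4+1=5  i=0=0

5,0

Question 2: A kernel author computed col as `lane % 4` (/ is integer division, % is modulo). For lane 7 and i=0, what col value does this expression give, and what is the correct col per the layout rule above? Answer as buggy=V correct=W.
buggy=3 correct=1

`lane % 4`[7,0]=>3
7: grp=1,tig=3
[0] (3*2+0,1) = (6,1)
col: 3 vs 1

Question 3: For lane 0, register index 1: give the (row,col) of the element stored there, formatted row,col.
L=0⇒gr=0>>2=0, th=0&3=0
[1]⇒row 0·2+1=1  col gr=0

1,0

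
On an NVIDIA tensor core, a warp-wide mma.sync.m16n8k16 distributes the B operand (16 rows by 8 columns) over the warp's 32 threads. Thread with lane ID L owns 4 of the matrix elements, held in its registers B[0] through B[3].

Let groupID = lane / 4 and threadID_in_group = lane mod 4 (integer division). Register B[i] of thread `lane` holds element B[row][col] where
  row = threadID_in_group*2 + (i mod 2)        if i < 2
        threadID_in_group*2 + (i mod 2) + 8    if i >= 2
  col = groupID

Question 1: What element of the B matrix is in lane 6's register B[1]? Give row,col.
5,1

lane 6: G=1 (6/4), T=2 (6%4)
i=1: r=2*2+1+0=5, c=G=1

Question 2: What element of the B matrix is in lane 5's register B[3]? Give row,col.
5: gid=1,tid=1
[3] (1*2+1+8,1) = (11,1)

11,1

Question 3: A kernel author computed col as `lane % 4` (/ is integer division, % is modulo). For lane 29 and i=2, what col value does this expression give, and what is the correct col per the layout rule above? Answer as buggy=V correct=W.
`lane % 4`[29,2]=>1
29: grp=7,tig=1
[2] (1*2+0+8,7) = (10,7)
col: 1 vs 7

buggy=1 correct=7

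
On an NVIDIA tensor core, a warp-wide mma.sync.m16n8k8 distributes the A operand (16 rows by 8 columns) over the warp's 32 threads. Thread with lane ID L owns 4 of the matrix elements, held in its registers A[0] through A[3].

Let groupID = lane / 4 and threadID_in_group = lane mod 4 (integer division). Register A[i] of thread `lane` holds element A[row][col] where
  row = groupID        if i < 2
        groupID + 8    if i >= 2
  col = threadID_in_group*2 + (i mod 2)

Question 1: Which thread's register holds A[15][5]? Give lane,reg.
30,3

r=15⇒gr=7,Rb=1  c=5⇒th=2,odd=1
L=7*4+2=30  i=1*2+1=3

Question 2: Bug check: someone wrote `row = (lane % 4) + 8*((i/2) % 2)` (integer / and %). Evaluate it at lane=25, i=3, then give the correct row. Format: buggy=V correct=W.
buggy=9 correct=14

`(lane % 4) + 8*((i/2) % 2)`[25,3]->9
L=25->gid=25>>2=6, tid=25&3=1
[3]->row 6+8=14  col 1·2+1=3
row: 9 vs 14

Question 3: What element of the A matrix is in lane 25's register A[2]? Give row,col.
14,2

lane 25→25/4=6, 25 mod 4=1
i=2  r:6+8→14  c:2·1+0→2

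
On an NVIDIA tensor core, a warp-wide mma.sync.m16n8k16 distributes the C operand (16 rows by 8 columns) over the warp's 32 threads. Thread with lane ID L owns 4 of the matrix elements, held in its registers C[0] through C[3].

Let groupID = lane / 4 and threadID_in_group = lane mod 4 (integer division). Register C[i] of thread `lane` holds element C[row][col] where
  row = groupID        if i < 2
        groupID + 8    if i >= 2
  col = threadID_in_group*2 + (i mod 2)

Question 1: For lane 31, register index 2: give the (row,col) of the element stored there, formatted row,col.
L=31⇒gr=31>>2=7, th=31&3=3
[2]⇒row 7+8=15  col 3·2+0=6

15,6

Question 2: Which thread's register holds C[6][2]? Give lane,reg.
r:6=>grp=6,rB=0  c:2=>tig=1,lo=0
L=6*4+1=25  i=0*2+0=0

25,0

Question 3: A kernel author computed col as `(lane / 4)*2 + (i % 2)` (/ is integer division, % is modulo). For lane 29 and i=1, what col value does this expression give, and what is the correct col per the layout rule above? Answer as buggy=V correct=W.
buggy=15 correct=3

`(lane / 4)*2 + (i % 2)`[29,1]->15
L=29->g=29>>2=7, t=29&3=1
[1]->row 7+0=7  col 1·2+1=3
col: 15 vs 3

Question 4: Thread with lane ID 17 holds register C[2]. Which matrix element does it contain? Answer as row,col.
12,2

17: g=4,t=1
[2] (4+8,1*2+0) = (12,2)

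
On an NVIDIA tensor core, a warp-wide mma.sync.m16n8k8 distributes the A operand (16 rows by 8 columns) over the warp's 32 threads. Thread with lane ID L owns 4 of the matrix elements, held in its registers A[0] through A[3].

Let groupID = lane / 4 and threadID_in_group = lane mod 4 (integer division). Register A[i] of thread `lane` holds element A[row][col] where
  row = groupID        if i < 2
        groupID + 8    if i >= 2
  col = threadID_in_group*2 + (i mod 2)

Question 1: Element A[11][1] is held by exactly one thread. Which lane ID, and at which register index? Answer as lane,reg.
r=11⇒gr=3,Rb=1  c=1⇒th=0,odd=1
L=3*4+0=12  i=1*2+1=3

12,3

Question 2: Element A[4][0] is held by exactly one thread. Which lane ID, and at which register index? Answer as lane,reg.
r: 4->gid=4,r8=0  c: 0->tid=0,i&1=0
L=4*4+0=16  i=0*2+0=0

16,0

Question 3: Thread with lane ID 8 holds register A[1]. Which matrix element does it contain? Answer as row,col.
8: grp=2,tig=0
[1] (2+0,0*2+1) = (2,1)

2,1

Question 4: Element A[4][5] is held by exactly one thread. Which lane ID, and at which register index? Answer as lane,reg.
18,1

r=4→G=4,rhi=0  c=5→T=2,p=1
L=4*4+2=18  i=0*2+1=1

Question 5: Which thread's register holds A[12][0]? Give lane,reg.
16,2

r: 12->gid=4,r8=1  c: 0->tid=0,i&1=0
L=4*4+0=16  i=1*2+0=2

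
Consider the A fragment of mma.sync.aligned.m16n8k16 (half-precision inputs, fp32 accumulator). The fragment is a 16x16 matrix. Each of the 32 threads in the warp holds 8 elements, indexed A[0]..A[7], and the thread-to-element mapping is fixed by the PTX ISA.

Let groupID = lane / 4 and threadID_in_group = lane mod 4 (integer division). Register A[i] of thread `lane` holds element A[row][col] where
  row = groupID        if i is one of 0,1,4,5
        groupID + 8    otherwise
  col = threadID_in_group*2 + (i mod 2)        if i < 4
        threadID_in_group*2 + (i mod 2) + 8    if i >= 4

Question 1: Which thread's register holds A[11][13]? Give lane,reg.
14,7

r=11->g=3,rb=1  c=13->cb=1,t=2,b0=1
L=3*4+2=14  i=1*4+1*2+1=7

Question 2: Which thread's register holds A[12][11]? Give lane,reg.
17,7

r:12=>grp=4,rB=1  c:11=>cB=1,tig=1,lo=1
L=4*4+1=17  i=1*4+1*2+1=7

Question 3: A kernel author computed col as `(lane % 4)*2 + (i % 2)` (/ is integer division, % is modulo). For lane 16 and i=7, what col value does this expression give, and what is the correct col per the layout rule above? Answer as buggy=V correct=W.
`(lane % 4)*2 + (i % 2)`[16,7]->1
lane 16: g=4 (16/4), t=0 (16%4)
i=7: r=4+8=12, c=0*2+1+8=9
col: 1 vs 9

buggy=1 correct=9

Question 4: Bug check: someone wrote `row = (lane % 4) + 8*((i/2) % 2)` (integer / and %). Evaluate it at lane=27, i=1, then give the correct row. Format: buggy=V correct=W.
`(lane % 4) + 8*((i/2) % 2)`[27,1]=>3
27: grp=6,tig=3
[1] (6+0,3*2+1+0) = (6,7)
row: 3 vs 6

buggy=3 correct=6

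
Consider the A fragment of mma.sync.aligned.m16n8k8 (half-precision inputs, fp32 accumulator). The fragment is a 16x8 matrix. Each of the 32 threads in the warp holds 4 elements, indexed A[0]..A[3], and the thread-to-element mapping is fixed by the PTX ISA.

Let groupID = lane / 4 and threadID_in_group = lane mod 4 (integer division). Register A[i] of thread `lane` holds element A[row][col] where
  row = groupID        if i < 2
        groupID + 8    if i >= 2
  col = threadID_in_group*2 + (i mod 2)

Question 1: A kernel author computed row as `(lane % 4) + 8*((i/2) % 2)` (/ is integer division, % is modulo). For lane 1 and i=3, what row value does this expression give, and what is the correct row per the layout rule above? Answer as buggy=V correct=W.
`(lane % 4) + 8*((i/2) % 2)`[1,3]->9
1: gid=0,tid=1
[3] (0+8,1*2+1) = (8,3)
row: 9 vs 8

buggy=9 correct=8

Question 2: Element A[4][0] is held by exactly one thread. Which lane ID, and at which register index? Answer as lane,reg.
16,0

r=4⇒gr=4,Rb=0  c=0⇒th=0,odd=0
L=4*4+0=16  i=0*2+0=0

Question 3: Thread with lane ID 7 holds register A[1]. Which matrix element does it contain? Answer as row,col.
1,7

7: grp=1,tig=3
[1] (1+0,3*2+1) = (1,7)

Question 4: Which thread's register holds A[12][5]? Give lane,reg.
r: 12->gid=4,r8=1  c: 5->tid=2,i&1=1
L=4*4+2=18  i=1*2+1=3

18,3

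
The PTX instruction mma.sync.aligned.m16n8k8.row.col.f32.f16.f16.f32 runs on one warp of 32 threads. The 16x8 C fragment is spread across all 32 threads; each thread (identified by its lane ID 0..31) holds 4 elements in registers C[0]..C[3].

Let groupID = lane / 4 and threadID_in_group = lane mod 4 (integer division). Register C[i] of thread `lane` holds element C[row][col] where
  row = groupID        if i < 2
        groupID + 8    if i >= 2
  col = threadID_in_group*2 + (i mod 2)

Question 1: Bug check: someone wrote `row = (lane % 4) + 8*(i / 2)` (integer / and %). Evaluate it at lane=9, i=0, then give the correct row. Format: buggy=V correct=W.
buggy=1 correct=2

`(lane % 4) + 8*(i / 2)`[9,0]->1
9: g=2,t=1
[0] (2+0,1*2+0) = (2,2)
row: 1 vs 2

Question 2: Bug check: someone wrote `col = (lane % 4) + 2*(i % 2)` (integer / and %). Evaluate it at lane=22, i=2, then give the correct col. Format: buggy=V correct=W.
buggy=2 correct=4

`(lane % 4) + 2*(i % 2)`[22,2]->2
22: gid=5,tid=2
[2] (5+8,2*2+0) = (13,4)
col: 2 vs 4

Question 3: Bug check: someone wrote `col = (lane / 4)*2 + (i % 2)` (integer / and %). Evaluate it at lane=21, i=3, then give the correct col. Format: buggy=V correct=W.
`(lane / 4)*2 + (i % 2)`[21,3]->11
L=21->gid=21>>2=5, tid=21&3=1
[3]->row 5+8=13  col 1·2+1=3
col: 11 vs 3

buggy=11 correct=3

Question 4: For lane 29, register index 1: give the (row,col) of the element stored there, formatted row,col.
7,3

29: gr=7,th=1
[1] (7+0,1*2+1) = (7,3)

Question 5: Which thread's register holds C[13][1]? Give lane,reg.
20,3

r=13->g=5,rb=1  c=1->t=0,b0=1
L=5*4+0=20  i=1*2+1=3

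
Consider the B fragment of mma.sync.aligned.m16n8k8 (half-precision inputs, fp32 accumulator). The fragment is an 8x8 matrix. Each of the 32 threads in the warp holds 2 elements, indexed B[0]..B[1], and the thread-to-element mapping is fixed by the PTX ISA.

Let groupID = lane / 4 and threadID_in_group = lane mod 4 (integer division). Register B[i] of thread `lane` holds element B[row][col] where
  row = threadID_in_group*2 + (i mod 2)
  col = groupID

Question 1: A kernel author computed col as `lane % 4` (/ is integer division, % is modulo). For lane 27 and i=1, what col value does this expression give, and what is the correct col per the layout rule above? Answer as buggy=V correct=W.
buggy=3 correct=6

`lane % 4`[27,1]->3
L=27->g=27>>2=6, t=27&3=3
[1]->row 3·2+1=7  col g=6
col: 3 vs 6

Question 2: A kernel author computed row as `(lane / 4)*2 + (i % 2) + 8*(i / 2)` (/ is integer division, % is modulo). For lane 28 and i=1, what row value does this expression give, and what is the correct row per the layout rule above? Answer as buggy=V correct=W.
buggy=15 correct=1

`(lane / 4)*2 + (i % 2) + 8*(i / 2)`[28,1]→15
lane 28: G=7 (28/4), T=0 (28%4)
i=1: r=0*2+1=1, c=G=7
row: 15 vs 1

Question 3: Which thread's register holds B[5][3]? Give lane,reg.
14,1

c=3->g=3  r=5->t=2,b0=1
L=3*4+2=14  i=1=1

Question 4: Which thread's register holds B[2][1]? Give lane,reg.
5,0

c=1->g=1  r=2->t=1,b0=0
L=1*4+1=5  i=0=0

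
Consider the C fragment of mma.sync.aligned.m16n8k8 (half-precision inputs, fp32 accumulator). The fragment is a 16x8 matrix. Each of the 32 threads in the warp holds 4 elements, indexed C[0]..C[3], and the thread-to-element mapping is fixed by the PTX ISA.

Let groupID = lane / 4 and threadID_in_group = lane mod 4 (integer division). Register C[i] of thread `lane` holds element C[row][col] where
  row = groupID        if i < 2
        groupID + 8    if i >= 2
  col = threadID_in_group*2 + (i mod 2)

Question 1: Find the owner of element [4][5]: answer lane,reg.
r:4=>grp=4,rB=0  c:5=>tig=2,lo=1
L=4*4+2=18  i=0*2+1=1

18,1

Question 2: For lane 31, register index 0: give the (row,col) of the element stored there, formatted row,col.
7,6

L=31->g=31>>2=7, t=31&3=3
[0]->row 7+0=7  col 3·2+0=6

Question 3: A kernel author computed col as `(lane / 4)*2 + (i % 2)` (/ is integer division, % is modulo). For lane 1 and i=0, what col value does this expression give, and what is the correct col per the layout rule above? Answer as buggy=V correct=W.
buggy=0 correct=2

`(lane / 4)*2 + (i % 2)`[1,0]->0
lane 1->1/4=0, 1 mod 4=1
i=0  r:0+0->0  c:2·1+0->2
col: 0 vs 2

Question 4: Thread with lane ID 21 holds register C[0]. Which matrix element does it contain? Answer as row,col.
5,2

L=21⇒gr=21>>2=5, th=21&3=1
[0]⇒row 5+0=5  col 1·2+0=2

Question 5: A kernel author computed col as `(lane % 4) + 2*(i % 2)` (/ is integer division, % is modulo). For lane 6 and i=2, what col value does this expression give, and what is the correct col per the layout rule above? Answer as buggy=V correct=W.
buggy=2 correct=4

`(lane % 4) + 2*(i % 2)`[6,2]->2
lane 6: g=1 (6/4), t=2 (6%4)
i=2: r=1+8=9, c=2*2+0=4
col: 2 vs 4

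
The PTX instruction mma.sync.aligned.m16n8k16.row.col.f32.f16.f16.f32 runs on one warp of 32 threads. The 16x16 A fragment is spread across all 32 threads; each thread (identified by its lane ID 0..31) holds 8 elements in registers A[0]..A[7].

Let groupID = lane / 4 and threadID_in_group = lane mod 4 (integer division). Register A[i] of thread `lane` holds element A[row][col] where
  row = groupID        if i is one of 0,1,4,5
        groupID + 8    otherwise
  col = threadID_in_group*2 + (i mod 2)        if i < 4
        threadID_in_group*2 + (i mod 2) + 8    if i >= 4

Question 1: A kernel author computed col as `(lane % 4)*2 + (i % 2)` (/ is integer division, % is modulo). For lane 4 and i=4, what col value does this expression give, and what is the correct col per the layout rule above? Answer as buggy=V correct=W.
buggy=0 correct=8

`(lane % 4)*2 + (i % 2)`[4,4]->0
L=4->gid=4>>2=1, tid=4&3=0
[4]->row 1+0=1  col 0·2+0+8=8
col: 0 vs 8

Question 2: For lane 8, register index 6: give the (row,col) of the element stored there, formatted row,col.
10,8

L=8=>grp=8>>2=2, tig=8&3=0
[6]=>row 2+8=10  col 0·2+0+8=8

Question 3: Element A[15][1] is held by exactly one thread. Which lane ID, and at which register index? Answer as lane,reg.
r=15->g=7,rb=1  c=1->cb=0,t=0,b0=1
L=7*4+0=28  i=0*4+1*2+1=3

28,3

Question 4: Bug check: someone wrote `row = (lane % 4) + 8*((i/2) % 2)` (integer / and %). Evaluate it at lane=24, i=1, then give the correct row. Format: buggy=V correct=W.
`(lane % 4) + 8*((i/2) % 2)`[24,1]=>0
lane 24=>24/4=6, 24 mod 4=0
i=1  r:6+0=>6  c:2·0+1+0=>1
row: 0 vs 6

buggy=0 correct=6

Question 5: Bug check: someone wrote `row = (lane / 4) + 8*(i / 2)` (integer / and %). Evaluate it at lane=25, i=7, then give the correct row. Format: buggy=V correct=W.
buggy=30 correct=14

`(lane / 4) + 8*(i / 2)`[25,7]→30
lane 25: G=6 (25/4), T=1 (25%4)
i=7: r=6+8=14, c=1*2+1+8=11
row: 30 vs 14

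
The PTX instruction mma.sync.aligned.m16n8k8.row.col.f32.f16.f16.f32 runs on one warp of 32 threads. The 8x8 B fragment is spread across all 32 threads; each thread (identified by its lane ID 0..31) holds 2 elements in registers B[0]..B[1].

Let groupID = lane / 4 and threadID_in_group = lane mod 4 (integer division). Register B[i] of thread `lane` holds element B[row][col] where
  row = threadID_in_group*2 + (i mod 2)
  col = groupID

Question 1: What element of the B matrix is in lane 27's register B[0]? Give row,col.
6,6

L=27->gid=27>>2=6, tid=27&3=3
[0]->row 3·2+0=6  col gid=6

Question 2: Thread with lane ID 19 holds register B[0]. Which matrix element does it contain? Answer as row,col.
6,4

lane 19: grp=4 (19/4), tig=3 (19%4)
i=0: r=3*2+0=6, c=grp=4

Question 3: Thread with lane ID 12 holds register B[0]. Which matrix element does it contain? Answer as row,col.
12: g=3,t=0
[0] (0*2+0,3) = (0,3)

0,3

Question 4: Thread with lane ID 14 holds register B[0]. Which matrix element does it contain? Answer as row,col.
lane 14: G=3 (14/4), T=2 (14%4)
i=0: r=2*2+0=4, c=G=3

4,3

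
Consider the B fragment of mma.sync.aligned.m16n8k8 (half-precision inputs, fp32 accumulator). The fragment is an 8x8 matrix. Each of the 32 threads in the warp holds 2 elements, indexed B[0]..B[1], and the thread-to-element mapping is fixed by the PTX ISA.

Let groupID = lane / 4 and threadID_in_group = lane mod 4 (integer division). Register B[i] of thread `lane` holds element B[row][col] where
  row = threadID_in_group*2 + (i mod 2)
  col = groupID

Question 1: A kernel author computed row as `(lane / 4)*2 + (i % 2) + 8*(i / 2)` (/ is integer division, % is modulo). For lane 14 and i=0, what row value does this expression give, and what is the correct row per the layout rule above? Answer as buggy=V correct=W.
`(lane / 4)*2 + (i % 2) + 8*(i / 2)`[14,0]⇒6
14: gr=3,th=2
[0] (2*2+0,3) = (4,3)
row: 6 vs 4

buggy=6 correct=4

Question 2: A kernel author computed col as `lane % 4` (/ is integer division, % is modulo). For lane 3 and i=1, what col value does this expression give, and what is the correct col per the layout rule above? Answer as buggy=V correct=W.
`lane % 4`[3,1]->3
3: g=0,t=3
[1] (3*2+1,0) = (7,0)
col: 3 vs 0

buggy=3 correct=0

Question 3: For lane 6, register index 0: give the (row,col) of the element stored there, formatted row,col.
4,1

L=6=>grp=6>>2=1, tig=6&3=2
[0]=>row 2·2+0=4  col grp=1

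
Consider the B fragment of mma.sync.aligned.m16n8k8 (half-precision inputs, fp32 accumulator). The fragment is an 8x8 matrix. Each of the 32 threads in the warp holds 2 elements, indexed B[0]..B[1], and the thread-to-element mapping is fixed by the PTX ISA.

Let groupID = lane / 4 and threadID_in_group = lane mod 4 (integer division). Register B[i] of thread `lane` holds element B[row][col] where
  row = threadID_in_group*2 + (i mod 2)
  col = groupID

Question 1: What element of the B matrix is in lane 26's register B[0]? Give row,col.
4,6

26: G=6,T=2
[0] (2*2+0,6) = (4,6)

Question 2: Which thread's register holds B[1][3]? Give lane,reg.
12,1

c: 3->gid=3  r: 1->tid=0,i&1=1
L=3*4+0=12  i=1=1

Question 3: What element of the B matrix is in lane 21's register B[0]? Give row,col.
lane 21⇒21/4=5, 21 mod 4=1
i=0  r:2·1+0⇒2  c:5

2,5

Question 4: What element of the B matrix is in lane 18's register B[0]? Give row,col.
4,4

18: grp=4,tig=2
[0] (2*2+0,4) = (4,4)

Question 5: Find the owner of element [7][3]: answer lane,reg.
c=3->g=3  r=7->t=3,b0=1
L=3*4+3=15  i=1=1

15,1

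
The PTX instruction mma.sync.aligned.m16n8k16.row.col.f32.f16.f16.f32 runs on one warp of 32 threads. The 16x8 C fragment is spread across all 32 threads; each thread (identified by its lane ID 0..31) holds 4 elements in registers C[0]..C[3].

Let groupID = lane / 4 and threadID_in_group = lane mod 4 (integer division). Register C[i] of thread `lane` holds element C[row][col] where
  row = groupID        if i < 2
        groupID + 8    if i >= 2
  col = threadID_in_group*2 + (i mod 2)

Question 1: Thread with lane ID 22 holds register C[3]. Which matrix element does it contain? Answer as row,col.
lane 22: grp=5 (22/4), tig=2 (22%4)
i=3: r=5+8=13, c=2*2+1=5

13,5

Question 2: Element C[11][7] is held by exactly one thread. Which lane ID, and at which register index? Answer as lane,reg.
r=11→G=3,rhi=1  c=7→T=3,p=1
L=3*4+3=15  i=1*2+1=3

15,3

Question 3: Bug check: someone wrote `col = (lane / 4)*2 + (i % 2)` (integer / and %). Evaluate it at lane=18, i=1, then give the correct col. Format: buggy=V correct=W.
`(lane / 4)*2 + (i % 2)`[18,1]->9
L=18->gid=18>>2=4, tid=18&3=2
[1]->row 4+0=4  col 2·2+1=5
col: 9 vs 5

buggy=9 correct=5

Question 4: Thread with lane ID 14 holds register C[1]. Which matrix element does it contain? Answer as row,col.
3,5

14: gr=3,th=2
[1] (3+0,2*2+1) = (3,5)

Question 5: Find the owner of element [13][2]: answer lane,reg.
r:13=>grp=5,rB=1  c:2=>tig=1,lo=0
L=5*4+1=21  i=1*2+0=2

21,2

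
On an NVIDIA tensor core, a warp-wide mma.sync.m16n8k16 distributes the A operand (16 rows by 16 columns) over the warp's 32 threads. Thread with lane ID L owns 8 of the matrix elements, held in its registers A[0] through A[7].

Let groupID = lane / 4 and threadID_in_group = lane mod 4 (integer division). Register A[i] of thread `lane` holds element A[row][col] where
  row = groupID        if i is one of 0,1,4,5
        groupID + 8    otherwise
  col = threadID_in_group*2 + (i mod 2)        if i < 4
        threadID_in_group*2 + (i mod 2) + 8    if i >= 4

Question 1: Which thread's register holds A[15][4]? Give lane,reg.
30,2

r: 15->gid=7,r8=1  c: 4->c8=0,tid=2,i&1=0
L=7*4+2=30  i=0*4+1*2+0=2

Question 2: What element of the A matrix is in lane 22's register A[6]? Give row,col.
lane 22→22/4=5, 22 mod 4=2
i=6  r:5+8→13  c:2·2+0+8→12

13,12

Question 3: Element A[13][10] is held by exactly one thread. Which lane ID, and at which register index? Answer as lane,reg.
21,6

r=13⇒gr=5,Rb=1  c=10⇒Cb=1,th=1,odd=0
L=5*4+1=21  i=1*4+1*2+0=6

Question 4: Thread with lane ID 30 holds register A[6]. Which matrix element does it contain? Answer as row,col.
15,12

lane 30: grp=7 (30/4), tig=2 (30%4)
i=6: r=7+8=15, c=2*2+0+8=12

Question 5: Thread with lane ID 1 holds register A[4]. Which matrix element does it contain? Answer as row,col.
0,10

lane 1: gid=0 (1/4), tid=1 (1%4)
i=4: r=0+0=0, c=1*2+0+8=10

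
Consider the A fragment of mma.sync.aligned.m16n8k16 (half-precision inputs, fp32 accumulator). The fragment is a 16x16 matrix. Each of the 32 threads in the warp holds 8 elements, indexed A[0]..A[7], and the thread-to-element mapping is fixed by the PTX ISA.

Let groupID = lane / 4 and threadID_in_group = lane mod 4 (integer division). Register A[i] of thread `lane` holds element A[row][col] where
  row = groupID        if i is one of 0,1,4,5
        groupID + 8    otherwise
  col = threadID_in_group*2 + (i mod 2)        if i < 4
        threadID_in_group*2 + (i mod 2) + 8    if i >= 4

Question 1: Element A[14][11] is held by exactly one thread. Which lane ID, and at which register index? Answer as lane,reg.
25,7

r=14->g=6,rb=1  c=11->cb=1,t=1,b0=1
L=6*4+1=25  i=1*4+1*2+1=7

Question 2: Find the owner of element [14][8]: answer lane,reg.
24,6

r:14=>grp=6,rB=1  c:8=>cB=1,tig=0,lo=0
L=6*4+0=24  i=1*4+1*2+0=6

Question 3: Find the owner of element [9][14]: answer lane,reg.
r:9=>grp=1,rB=1  c:14=>cB=1,tig=3,lo=0
L=1*4+3=7  i=1*4+1*2+0=6

7,6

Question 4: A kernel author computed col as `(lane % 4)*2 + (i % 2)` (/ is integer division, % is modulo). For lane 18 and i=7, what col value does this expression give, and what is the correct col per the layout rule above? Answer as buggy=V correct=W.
`(lane % 4)*2 + (i % 2)`[18,7]->5
lane 18->18/4=4, 18 mod 4=2
i=7  r:4+8->12  c:2·2+1+8->13
col: 5 vs 13

buggy=5 correct=13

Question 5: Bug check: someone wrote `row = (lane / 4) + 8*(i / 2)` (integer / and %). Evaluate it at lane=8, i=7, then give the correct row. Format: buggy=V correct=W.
buggy=26 correct=10

`(lane / 4) + 8*(i / 2)`[8,7]⇒26
lane 8: gr=2 (8/4), th=0 (8%4)
i=7: r=2+8=10, c=0*2+1+8=9
row: 26 vs 10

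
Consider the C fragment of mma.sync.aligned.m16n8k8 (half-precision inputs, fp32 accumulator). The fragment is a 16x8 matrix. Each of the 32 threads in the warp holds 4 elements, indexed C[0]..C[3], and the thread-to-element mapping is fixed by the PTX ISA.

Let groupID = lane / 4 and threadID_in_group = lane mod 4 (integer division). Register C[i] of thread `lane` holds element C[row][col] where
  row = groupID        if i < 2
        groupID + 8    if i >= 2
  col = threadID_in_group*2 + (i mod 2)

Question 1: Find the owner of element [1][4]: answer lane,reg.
r:1=>grp=1,rB=0  c:4=>tig=2,lo=0
L=1*4+2=6  i=0*2+0=0

6,0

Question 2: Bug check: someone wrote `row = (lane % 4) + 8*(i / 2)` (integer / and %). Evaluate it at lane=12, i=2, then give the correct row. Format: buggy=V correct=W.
`(lane % 4) + 8*(i / 2)`[12,2]=>8
lane 12: grp=3 (12/4), tig=0 (12%4)
i=2: r=3+8=11, c=0*2+0=0
row: 8 vs 11

buggy=8 correct=11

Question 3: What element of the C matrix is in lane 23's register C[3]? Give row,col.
13,7

lane 23: grp=5 (23/4), tig=3 (23%4)
i=3: r=5+8=13, c=3*2+1=7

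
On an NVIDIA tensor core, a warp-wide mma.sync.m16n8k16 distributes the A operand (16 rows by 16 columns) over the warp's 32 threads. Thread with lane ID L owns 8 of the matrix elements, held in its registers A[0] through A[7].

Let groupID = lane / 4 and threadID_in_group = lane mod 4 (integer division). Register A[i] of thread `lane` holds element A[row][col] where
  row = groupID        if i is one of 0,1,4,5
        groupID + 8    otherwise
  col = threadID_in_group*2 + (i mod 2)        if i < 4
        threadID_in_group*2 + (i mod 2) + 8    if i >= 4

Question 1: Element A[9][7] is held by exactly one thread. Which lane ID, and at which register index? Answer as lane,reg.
7,3

r: 9->gid=1,r8=1  c: 7->c8=0,tid=3,i&1=1
L=1*4+3=7  i=0*4+1*2+1=3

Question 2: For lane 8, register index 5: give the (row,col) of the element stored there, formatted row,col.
lane 8->8/4=2, 8 mod 4=0
i=5  r:2+0->2  c:2·0+1+8->9

2,9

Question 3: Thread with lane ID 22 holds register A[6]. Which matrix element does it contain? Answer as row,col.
L=22→G=22>>2=5, T=22&3=2
[6]→row 5+8=13  col 2·2+0+8=12

13,12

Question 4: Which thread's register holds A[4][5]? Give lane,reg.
r=4⇒gr=4,Rb=0  c=5⇒Cb=0,th=2,odd=1
L=4*4+2=18  i=0*4+0*2+1=1

18,1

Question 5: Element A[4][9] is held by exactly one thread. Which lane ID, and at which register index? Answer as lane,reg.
16,5

r: 4->gid=4,r8=0  c: 9->c8=1,tid=0,i&1=1
L=4*4+0=16  i=1*4+0*2+1=5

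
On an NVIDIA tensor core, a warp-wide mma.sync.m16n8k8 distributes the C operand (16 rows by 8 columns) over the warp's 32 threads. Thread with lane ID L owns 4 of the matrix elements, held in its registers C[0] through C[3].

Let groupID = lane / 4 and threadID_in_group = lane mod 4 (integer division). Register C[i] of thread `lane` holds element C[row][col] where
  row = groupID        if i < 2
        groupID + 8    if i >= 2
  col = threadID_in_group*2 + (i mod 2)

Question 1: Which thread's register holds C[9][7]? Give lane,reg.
7,3

r=9->g=1,rb=1  c=7->t=3,b0=1
L=1*4+3=7  i=1*2+1=3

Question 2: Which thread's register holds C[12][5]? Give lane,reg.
18,3

r: 12->gid=4,r8=1  c: 5->tid=2,i&1=1
L=4*4+2=18  i=1*2+1=3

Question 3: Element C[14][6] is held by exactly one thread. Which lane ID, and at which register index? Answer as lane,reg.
r=14⇒gr=6,Rb=1  c=6⇒th=3,odd=0
L=6*4+3=27  i=1*2+0=2

27,2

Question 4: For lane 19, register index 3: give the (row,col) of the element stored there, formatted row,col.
12,7

lane 19: g=4 (19/4), t=3 (19%4)
i=3: r=4+8=12, c=3*2+1=7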